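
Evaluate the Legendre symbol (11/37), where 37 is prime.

Euler's criterion: (11/37) ≡ 11^18 (mod 37).
11^2 ≡ 10 (mod 37)
11^4 ≡ 26 (mod 37)
11^8 ≡ 10 (mod 37)
11^16 ≡ 26 (mod 37)
11^18 = 11^(16+2) ≡ 1 (mod 37).
Result is 1, so (11/37) = 1.

1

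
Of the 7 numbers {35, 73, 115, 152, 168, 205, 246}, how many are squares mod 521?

(35/521) = -1 → non-residue.
(73/521) = -1 → non-residue.
(115/521) = -1 → non-residue.
(152/521) = -1 → non-residue.
(168/521) = +1 → QR.
(205/521) = -1 → non-residue.
(246/521) = +1 → QR.
Total quadratic residues among the 7: 2.

2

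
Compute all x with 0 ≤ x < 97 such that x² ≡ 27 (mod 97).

30, 67

97 ≡ 1 (mod 4), so we find a root by search.
Trying successive values, 30² = 900 ≡ 27 (mod 97). The other root is 97 − 30 = 67.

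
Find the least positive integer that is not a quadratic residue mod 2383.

(2/2383) = +1, so 2 is a residue.
(3/2383) = −1, so 3 is the smallest positive non-residue mod 2383.

3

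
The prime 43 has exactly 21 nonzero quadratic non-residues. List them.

Square k = 1,…,21 (k and 43−k give the same square):
1²=1, 2²=4, 3²=9, 4²=16, 5²=25, 6²=36, 7²≡6, 8²≡21, 9²≡38, 10²≡14, 11²≡35, 12²≡15, 13²≡40, 14²≡24, 15²≡10, 16²≡41, 17²≡31, 18²≡23, 19²≡17, 20²≡13, 21²≡11 (mod 43).
The residues are {1, 4, 6, 9, 10, 11, 13, 14, 15, 16, 17, 21, 23, 24, 25, 31, 35, 36, 38, 40, 41}; the non-residues are the remaining 21 nonzero classes.

2 3 5 7 8 12 18 19 20 22 26 27 28 29 30 32 33 34 37 39 42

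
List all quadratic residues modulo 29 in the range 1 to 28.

1, 4, 5, 6, 7, 9, 13, 16, 20, 22, 23, 24, 25, 28

Square k = 1,…,14 (k and 29−k give the same square):
1²=1, 2²=4, 3²=9, 4²=16, 5²=25, 6²≡7, 7²≡20, 8²≡6, 9²≡23, 10²≡13, 11²≡5, 12²≡28, 13²≡24, 14²≡22 (mod 29).
So the quadratic residues mod 29 are {1, 4, 5, 6, 7, 9, 13, 16, 20, 22, 23, 24, 25, 28}.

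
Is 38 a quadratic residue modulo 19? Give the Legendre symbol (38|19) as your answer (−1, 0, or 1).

0

First reduce: 38 ≡ 0 (mod 19).
Top reduces to 0: gcd > 1, so the symbol is 0.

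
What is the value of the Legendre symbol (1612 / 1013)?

First reduce: 1612 ≡ 599 (mod 1013).
Reciprocity: 599 ≡ 3 and 1013 ≡ 1 (mod 4), so (599/1013) = +(1013/599).
Reduce top mod 599: now compute (414/599).
Pull out 2: since 599 ≡ 7 (mod 8), (2/599) = +1.
Reciprocity: 207 ≡ 3 and 599 ≡ 3 (mod 4), so (207/599) = −(599/207).
Reduce top mod 207: now compute (185/207).
Reciprocity: 185 ≡ 1 and 207 ≡ 3 (mod 4), so (185/207) = +(207/185).
Reduce top mod 185: now compute (22/185).
Pull out 2: since 185 ≡ 1 (mod 8), (2/185) = +1.
Reciprocity: 11 ≡ 3 and 185 ≡ 1 (mod 4), so (11/185) = +(185/11).
Reduce top mod 11: now compute (9/11).
Reciprocity: 9 ≡ 1 and 11 ≡ 3 (mod 4), so (9/11) = +(11/9).
Reduce top mod 9: now compute (2/9).
Pull out 2: since 9 ≡ 1 (mod 8), (2/9) = +1.
Reached (1/9) = 1. Collecting the sign flips along the way, the symbol is -1.

-1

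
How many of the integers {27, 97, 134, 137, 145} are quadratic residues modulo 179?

(27/179) = +1 → QR.
(97/179) = -1 → non-residue.
(134/179) = -1 → non-residue.
(137/179) = -1 → non-residue.
(145/179) = +1 → QR.
Total quadratic residues among the 5: 2.

2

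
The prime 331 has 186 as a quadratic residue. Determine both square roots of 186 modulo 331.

Since 331 ≡ 3 (mod 4), a square root of 186 is 186^((331+1)/4) = 186^83 mod 331.
Repeated squaring: 186^2≡172, 186^4≡125, 186^8≡68, 186^16≡321, 186^32≡100, 186^64≡70 (mod 331).
186^83 = 186^(64+16+2+1) ≡ 67 (mod 331).
Check: 67² = 4489 ≡ 186 (mod 331). The two roots are 67 and 264.

67, 264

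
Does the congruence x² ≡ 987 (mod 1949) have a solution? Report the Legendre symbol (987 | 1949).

Reciprocity: 987 ≡ 3 and 1949 ≡ 1 (mod 4), so (987/1949) = +(1949/987).
Reduce top mod 987: now compute (962/987).
Pull out 2: since 987 ≡ 3 (mod 8), (2/987) = -1.
Reciprocity: 481 ≡ 1 and 987 ≡ 3 (mod 4), so (481/987) = +(987/481).
Reduce top mod 481: now compute (25/481).
Reciprocity: 25 ≡ 1 and 481 ≡ 1 (mod 4), so (25/481) = +(481/25).
Reduce top mod 25: now compute (6/25).
Pull out 2: since 25 ≡ 1 (mod 8), (2/25) = +1.
Reciprocity: 3 ≡ 3 and 25 ≡ 1 (mod 4), so (3/25) = +(25/3).
Reduce top mod 3: now compute (1/3).
Reached (1/3) = 1. Collecting the sign flips along the way, the symbol is -1.

-1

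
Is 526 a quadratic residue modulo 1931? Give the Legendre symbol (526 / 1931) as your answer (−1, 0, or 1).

-1

Pull out 2: since 1931 ≡ 3 (mod 8), (2/1931) = -1.
Reciprocity: 263 ≡ 3 and 1931 ≡ 3 (mod 4), so (263/1931) = −(1931/263).
Reduce top mod 263: now compute (90/263).
Pull out 2: since 263 ≡ 7 (mod 8), (2/263) = +1.
Reciprocity: 45 ≡ 1 and 263 ≡ 3 (mod 4), so (45/263) = +(263/45).
Reduce top mod 45: now compute (38/45).
Pull out 2: since 45 ≡ 5 (mod 8), (2/45) = -1.
Reciprocity: 19 ≡ 3 and 45 ≡ 1 (mod 4), so (19/45) = +(45/19).
Reduce top mod 19: now compute (7/19).
Reciprocity: 7 ≡ 3 and 19 ≡ 3 (mod 4), so (7/19) = −(19/7).
Reduce top mod 7: now compute (5/7).
Reciprocity: 5 ≡ 1 and 7 ≡ 3 (mod 4), so (5/7) = +(7/5).
Reduce top mod 5: now compute (2/5).
Pull out 2: since 5 ≡ 5 (mod 8), (2/5) = -1.
Reached (1/5) = 1. Collecting the sign flips along the way, the symbol is -1.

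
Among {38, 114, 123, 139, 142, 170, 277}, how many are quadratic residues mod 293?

4

(38/293) = +1 → QR.
(114/293) = -1 → non-residue.
(123/293) = +1 → QR.
(139/293) = -1 → non-residue.
(142/293) = -1 → non-residue.
(170/293) = +1 → QR.
(277/293) = +1 → QR.
Total quadratic residues among the 7: 4.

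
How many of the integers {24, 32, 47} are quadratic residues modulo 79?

1

(24/79) = -1 → non-residue.
(32/79) = +1 → QR.
(47/79) = -1 → non-residue.
Total quadratic residues among the 3: 1.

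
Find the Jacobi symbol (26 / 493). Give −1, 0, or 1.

Pull out 2: since 493 ≡ 5 (mod 8), (2/493) = -1.
Reciprocity: 13 ≡ 1 and 493 ≡ 1 (mod 4), so (13/493) = +(493/13).
Reduce top mod 13: now compute (12/13).
Pull out 2^2: since 13 ≡ 5 (mod 8), (2/13) = -1, so (2/13)^2 = +1.
Reciprocity: 3 ≡ 3 and 13 ≡ 1 (mod 4), so (3/13) = +(13/3).
Reduce top mod 3: now compute (1/3).
Reached (1/3) = 1. Collecting the sign flips along the way, the symbol is -1.

-1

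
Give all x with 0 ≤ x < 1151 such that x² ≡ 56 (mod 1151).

Since 1151 ≡ 3 (mod 4), a square root of 56 is 56^((1151+1)/4) = 56^288 mod 1151.
Repeated squaring: 56^2≡834, 56^4≡352, 56^8≡747, 56^16≡925, 56^32≡432, 56^64≡162, 56^128≡922, 56^256≡646 (mod 1151).
56^288 = 56^(256+32) ≡ 530 (mod 1151).
Check: 530² = 280900 ≡ 56 (mod 1151). The two roots are 530 and 621.

530, 621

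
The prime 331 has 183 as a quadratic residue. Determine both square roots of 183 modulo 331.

50, 281

Since 331 ≡ 3 (mod 4), a square root of 183 is 183^((331+1)/4) = 183^83 mod 331.
Repeated squaring: 183^2≡58, 183^4≡54, 183^8≡268, 183^16≡328, 183^32≡9, 183^64≡81 (mod 331).
183^83 = 183^(64+16+2+1) ≡ 281 (mod 331).
Check: 281² = 78961 ≡ 183 (mod 331). The two roots are 50 and 281.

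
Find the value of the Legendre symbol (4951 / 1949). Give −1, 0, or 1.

1

First reduce: 4951 ≡ 1053 (mod 1949).
Reciprocity: 1053 ≡ 1 and 1949 ≡ 1 (mod 4), so (1053/1949) = +(1949/1053).
Reduce top mod 1053: now compute (896/1053).
Pull out 2^7: since 1053 ≡ 5 (mod 8), (2/1053) = -1, so (2/1053)^7 = -1.
Reciprocity: 7 ≡ 3 and 1053 ≡ 1 (mod 4), so (7/1053) = +(1053/7).
Reduce top mod 7: now compute (3/7).
Reciprocity: 3 ≡ 3 and 7 ≡ 3 (mod 4), so (3/7) = −(7/3).
Reduce top mod 3: now compute (1/3).
Reached (1/3) = 1. Collecting the sign flips along the way, the symbol is +1.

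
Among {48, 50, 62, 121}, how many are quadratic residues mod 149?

1

(48/149) = -1 → non-residue.
(50/149) = -1 → non-residue.
(62/149) = -1 → non-residue.
(121/149) = +1 → QR.
Total quadratic residues among the 4: 1.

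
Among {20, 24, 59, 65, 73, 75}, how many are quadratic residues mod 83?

3

(20/83) = -1 → non-residue.
(24/83) = -1 → non-residue.
(59/83) = +1 → QR.
(65/83) = +1 → QR.
(73/83) = -1 → non-residue.
(75/83) = +1 → QR.
Total quadratic residues among the 6: 3.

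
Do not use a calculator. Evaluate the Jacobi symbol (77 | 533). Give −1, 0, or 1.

Reciprocity: 77 ≡ 1 and 533 ≡ 1 (mod 4), so (77/533) = +(533/77).
Reduce top mod 77: now compute (71/77).
Reciprocity: 71 ≡ 3 and 77 ≡ 1 (mod 4), so (71/77) = +(77/71).
Reduce top mod 71: now compute (6/71).
Pull out 2: since 71 ≡ 7 (mod 8), (2/71) = +1.
Reciprocity: 3 ≡ 3 and 71 ≡ 3 (mod 4), so (3/71) = −(71/3).
Reduce top mod 3: now compute (2/3).
Pull out 2: since 3 ≡ 3 (mod 8), (2/3) = -1.
Reached (1/3) = 1. Collecting the sign flips along the way, the symbol is +1.

1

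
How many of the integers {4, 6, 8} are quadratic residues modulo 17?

2

(4/17) = +1 → QR.
(6/17) = -1 → non-residue.
(8/17) = +1 → QR.
Total quadratic residues among the 3: 2.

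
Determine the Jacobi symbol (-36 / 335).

-1

First reduce: -36 ≡ 299 (mod 335).
Reciprocity: 299 ≡ 3 and 335 ≡ 3 (mod 4), so (299/335) = −(335/299).
Reduce top mod 299: now compute (36/299).
Pull out 2^2: since 299 ≡ 3 (mod 8), (2/299) = -1, so (2/299)^2 = +1.
Reciprocity: 9 ≡ 1 and 299 ≡ 3 (mod 4), so (9/299) = +(299/9).
Reduce top mod 9: now compute (2/9).
Pull out 2: since 9 ≡ 1 (mod 8), (2/9) = +1.
Reached (1/9) = 1. Collecting the sign flips along the way, the symbol is -1.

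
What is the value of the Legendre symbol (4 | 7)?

1

Pull out 2^2: since 7 ≡ 7 (mod 8), (2/7) = +1, so (2/7)^2 = +1.
Reached (1/7) = 1. Collecting the sign flips along the way, the symbol is +1.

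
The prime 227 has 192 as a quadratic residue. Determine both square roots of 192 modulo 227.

Since 227 ≡ 3 (mod 4), a square root of 192 is 192^((227+1)/4) = 192^57 mod 227.
Repeated squaring: 192^2≡90, 192^4≡155, 192^8≡190, 192^16≡7, 192^32≡49 (mod 227).
192^57 = 192^(32+16+8+1) ≡ 173 (mod 227).
Check: 173² = 29929 ≡ 192 (mod 227). The two roots are 54 and 173.

54, 173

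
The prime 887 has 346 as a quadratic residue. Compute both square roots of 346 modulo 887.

96, 791

Since 887 ≡ 3 (mod 4), a square root of 346 is 346^((887+1)/4) = 346^222 mod 887.
Repeated squaring: 346^2≡858, 346^4≡841, 346^8≡342, 346^16≡767, 346^32≡208, 346^64≡688, 346^128≡573 (mod 887).
346^222 = 346^(128+64+16+8+4+2) ≡ 96 (mod 887).
Check: 96² = 9216 ≡ 346 (mod 887). The two roots are 96 and 791.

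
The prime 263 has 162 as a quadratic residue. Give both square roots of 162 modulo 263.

Since 263 ≡ 3 (mod 4), a square root of 162 is 162^((263+1)/4) = 162^66 mod 263.
Repeated squaring: 162^2≡207, 162^4≡243, 162^8≡137, 162^16≡96, 162^32≡11, 162^64≡121 (mod 263).
162^66 = 162^(64+2) ≡ 62 (mod 263).
Check: 62² = 3844 ≡ 162 (mod 263). The two roots are 62 and 201.

62, 201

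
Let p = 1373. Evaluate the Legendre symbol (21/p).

-1

Reciprocity: 21 ≡ 1 and 1373 ≡ 1 (mod 4), so (21/1373) = +(1373/21).
Reduce top mod 21: now compute (8/21).
Pull out 2^3: since 21 ≡ 5 (mod 8), (2/21) = -1, so (2/21)^3 = -1.
Reached (1/21) = 1. Collecting the sign flips along the way, the symbol is -1.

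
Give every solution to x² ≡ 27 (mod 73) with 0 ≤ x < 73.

10, 63

73 ≡ 1 (mod 4), so we find a root by search.
Trying successive values, 10² = 100 ≡ 27 (mod 73). The other root is 73 − 10 = 63.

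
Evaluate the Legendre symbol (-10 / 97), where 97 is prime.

First reduce: -10 ≡ 87 (mod 97).
Reciprocity: 87 ≡ 3 and 97 ≡ 1 (mod 4), so (87/97) = +(97/87).
Reduce top mod 87: now compute (10/87).
Pull out 2: since 87 ≡ 7 (mod 8), (2/87) = +1.
Reciprocity: 5 ≡ 1 and 87 ≡ 3 (mod 4), so (5/87) = +(87/5).
Reduce top mod 5: now compute (2/5).
Pull out 2: since 5 ≡ 5 (mod 8), (2/5) = -1.
Reached (1/5) = 1. Collecting the sign flips along the way, the symbol is -1.

-1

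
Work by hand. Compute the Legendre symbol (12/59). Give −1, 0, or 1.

Pull out 2^2: since 59 ≡ 3 (mod 8), (2/59) = -1, so (2/59)^2 = +1.
Reciprocity: 3 ≡ 3 and 59 ≡ 3 (mod 4), so (3/59) = −(59/3).
Reduce top mod 3: now compute (2/3).
Pull out 2: since 3 ≡ 3 (mod 8), (2/3) = -1.
Reached (1/3) = 1. Collecting the sign flips along the way, the symbol is +1.

1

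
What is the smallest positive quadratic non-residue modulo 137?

3

(2/137) = +1, so 2 is a residue.
(3/137) = −1, so 3 is the smallest positive non-residue mod 137.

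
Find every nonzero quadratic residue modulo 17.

1, 2, 4, 8, 9, 13, 15, 16

Square k = 1,…,8 (k and 17−k give the same square):
1²=1, 2²=4, 3²=9, 4²=16, 5²≡8, 6²≡2, 7²≡15, 8²≡13 (mod 17).
So the quadratic residues mod 17 are {1, 2, 4, 8, 9, 13, 15, 16}.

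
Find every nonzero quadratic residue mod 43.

Square k = 1,…,21 (k and 43−k give the same square):
1²=1, 2²=4, 3²=9, 4²=16, 5²=25, 6²=36, 7²≡6, 8²≡21, 9²≡38, 10²≡14, 11²≡35, 12²≡15, 13²≡40, 14²≡24, 15²≡10, 16²≡41, 17²≡31, 18²≡23, 19²≡17, 20²≡13, 21²≡11 (mod 43).
So the quadratic residues mod 43 are {1, 4, 6, 9, 10, 11, 13, 14, 15, 16, 17, 21, 23, 24, 25, 31, 35, 36, 38, 40, 41}.

1,4,6,9,10,11,13,14,15,16,17,21,23,24,25,31,35,36,38,40,41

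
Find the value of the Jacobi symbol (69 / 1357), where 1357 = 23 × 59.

Reciprocity: 69 ≡ 1 and 1357 ≡ 1 (mod 4), so (69/1357) = +(1357/69).
Reduce top mod 69: now compute (46/69).
Pull out 2: since 69 ≡ 5 (mod 8), (2/69) = -1.
Reciprocity: 23 ≡ 3 and 69 ≡ 1 (mod 4), so (23/69) = +(69/23).
Reduce top mod 23: now compute (0/23).
Top reduces to 0: gcd > 1, so the symbol is 0.

0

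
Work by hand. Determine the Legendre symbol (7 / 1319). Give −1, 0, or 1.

Reciprocity: 7 ≡ 3 and 1319 ≡ 3 (mod 4), so (7/1319) = −(1319/7).
Reduce top mod 7: now compute (3/7).
Reciprocity: 3 ≡ 3 and 7 ≡ 3 (mod 4), so (3/7) = −(7/3).
Reduce top mod 3: now compute (1/3).
Reached (1/3) = 1. Collecting the sign flips along the way, the symbol is +1.

1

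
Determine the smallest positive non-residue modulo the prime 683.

(2/683) = −1, so 2 is the smallest positive non-residue mod 683.

2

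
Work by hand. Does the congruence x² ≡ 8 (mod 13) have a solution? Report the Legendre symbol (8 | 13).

-1

Pull out 2^3: since 13 ≡ 5 (mod 8), (2/13) = -1, so (2/13)^3 = -1.
Reached (1/13) = 1. Collecting the sign flips along the way, the symbol is -1.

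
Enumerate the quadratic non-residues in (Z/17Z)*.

3, 5, 6, 7, 10, 11, 12, 14

Square k = 1,…,8 (k and 17−k give the same square):
1²=1, 2²=4, 3²=9, 4²=16, 5²≡8, 6²≡2, 7²≡15, 8²≡13 (mod 17).
The residues are {1, 2, 4, 8, 9, 13, 15, 16}; the non-residues are the remaining 8 nonzero classes.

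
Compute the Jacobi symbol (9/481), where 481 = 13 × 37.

Reciprocity: 9 ≡ 1 and 481 ≡ 1 (mod 4), so (9/481) = +(481/9).
Reduce top mod 9: now compute (4/9).
Pull out 2^2: since 9 ≡ 1 (mod 8), (2/9) = +1, so (2/9)^2 = +1.
Reached (1/9) = 1. Collecting the sign flips along the way, the symbol is +1.

1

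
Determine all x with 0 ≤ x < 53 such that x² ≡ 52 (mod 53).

23, 30

53 ≡ 1 (mod 4), so we find a root by search.
Trying successive values, 23² = 529 ≡ 52 (mod 53). The other root is 53 − 23 = 30.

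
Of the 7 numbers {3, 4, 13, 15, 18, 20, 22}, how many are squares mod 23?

4

(3/23) = +1 → QR.
(4/23) = +1 → QR.
(13/23) = +1 → QR.
(15/23) = -1 → non-residue.
(18/23) = +1 → QR.
(20/23) = -1 → non-residue.
(22/23) = -1 → non-residue.
Total quadratic residues among the 7: 4.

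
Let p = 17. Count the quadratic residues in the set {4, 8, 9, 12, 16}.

(4/17) = +1 → QR.
(8/17) = +1 → QR.
(9/17) = +1 → QR.
(12/17) = -1 → non-residue.
(16/17) = +1 → QR.
Total quadratic residues among the 5: 4.

4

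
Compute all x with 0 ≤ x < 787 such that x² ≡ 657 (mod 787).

Since 787 ≡ 3 (mod 4), a square root of 657 is 657^((787+1)/4) = 657^197 mod 787.
Repeated squaring: 657^2≡373, 657^4≡617, 657^8≡568, 657^16≡741, 657^32≡542, 657^64≡213, 657^128≡510 (mod 787).
657^197 = 657^(128+64+4+1) ≡ 749 (mod 787).
Check: 749² = 561001 ≡ 657 (mod 787). The two roots are 38 and 749.

38, 749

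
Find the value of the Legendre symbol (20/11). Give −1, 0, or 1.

Euler's criterion: (20/11) ≡ 9^5 (mod 11).
9^2 ≡ 4 (mod 11)
9^4 ≡ 5 (mod 11)
9^5 = 9^(4+1) ≡ 1 (mod 11).
Result is 1, so (20/11) = 1.

1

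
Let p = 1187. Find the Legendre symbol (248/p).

Euler's criterion: (248/1187) ≡ 248^593 (mod 1187).
248^2 ≡ 967 (mod 1187)
248^4 ≡ 920 (mod 1187)
248^8 ≡ 69 (mod 1187)
248^16 ≡ 13 (mod 1187)
248^32 ≡ 169 (mod 1187)
248^64 ≡ 73 (mod 1187)
248^128 ≡ 581 (mod 1187)
248^256 ≡ 453 (mod 1187)
248^512 ≡ 1045 (mod 1187)
248^593 = 248^(512+64+16+1) ≡ 1 (mod 1187).
Result is 1, so (248/1187) = 1.

1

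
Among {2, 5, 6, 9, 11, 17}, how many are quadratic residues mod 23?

3

(2/23) = +1 → QR.
(5/23) = -1 → non-residue.
(6/23) = +1 → QR.
(9/23) = +1 → QR.
(11/23) = -1 → non-residue.
(17/23) = -1 → non-residue.
Total quadratic residues among the 6: 3.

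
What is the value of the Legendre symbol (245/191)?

1

First reduce: 245 ≡ 54 (mod 191).
Pull out 2: since 191 ≡ 7 (mod 8), (2/191) = +1.
Reciprocity: 27 ≡ 3 and 191 ≡ 3 (mod 4), so (27/191) = −(191/27).
Reduce top mod 27: now compute (2/27).
Pull out 2: since 27 ≡ 3 (mod 8), (2/27) = -1.
Reached (1/27) = 1. Collecting the sign flips along the way, the symbol is +1.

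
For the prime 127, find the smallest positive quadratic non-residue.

3

(2/127) = +1, so 2 is a residue.
(3/127) = −1, so 3 is the smallest positive non-residue mod 127.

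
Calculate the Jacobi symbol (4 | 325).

Pull out 2^2: since 325 ≡ 5 (mod 8), (2/325) = -1, so (2/325)^2 = +1.
Reached (1/325) = 1. Collecting the sign flips along the way, the symbol is +1.

1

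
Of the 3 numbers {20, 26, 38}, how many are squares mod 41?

1

(20/41) = +1 → QR.
(26/41) = -1 → non-residue.
(38/41) = -1 → non-residue.
Total quadratic residues among the 3: 1.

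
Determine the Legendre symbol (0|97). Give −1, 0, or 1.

Top reduces to 0: gcd > 1, so the symbol is 0.

0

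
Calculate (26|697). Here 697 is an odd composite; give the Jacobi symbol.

-1

Pull out 2: since 697 ≡ 1 (mod 8), (2/697) = +1.
Reciprocity: 13 ≡ 1 and 697 ≡ 1 (mod 4), so (13/697) = +(697/13).
Reduce top mod 13: now compute (8/13).
Pull out 2^3: since 13 ≡ 5 (mod 8), (2/13) = -1, so (2/13)^3 = -1.
Reached (1/13) = 1. Collecting the sign flips along the way, the symbol is -1.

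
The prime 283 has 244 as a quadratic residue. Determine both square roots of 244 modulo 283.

Since 283 ≡ 3 (mod 4), a square root of 244 is 244^((283+1)/4) = 244^71 mod 283.
Repeated squaring: 244^2≡106, 244^4≡199, 244^8≡264, 244^16≡78, 244^32≡141, 244^64≡71 (mod 283).
244^71 = 244^(64+4+2+1) ≡ 216 (mod 283).
Check: 216² = 46656 ≡ 244 (mod 283). The two roots are 67 and 216.

67, 216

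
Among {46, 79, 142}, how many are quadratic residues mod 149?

(46/149) = +1 → QR.
(79/149) = -1 → non-residue.
(142/149) = +1 → QR.
Total quadratic residues among the 3: 2.

2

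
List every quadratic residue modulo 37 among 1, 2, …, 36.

Square k = 1,…,18 (k and 37−k give the same square):
1²=1, 2²=4, 3²=9, 4²=16, 5²=25, 6²=36, 7²≡12, 8²≡27, 9²≡7, 10²≡26, 11²≡10, 12²≡33, 13²≡21, 14²≡11, 15²≡3, 16²≡34, 17²≡30, 18²≡28 (mod 37).
So the quadratic residues mod 37 are {1, 3, 4, 7, 9, 10, 11, 12, 16, 21, 25, 26, 27, 28, 30, 33, 34, 36}.

1, 3, 4, 7, 9, 10, 11, 12, 16, 21, 25, 26, 27, 28, 30, 33, 34, 36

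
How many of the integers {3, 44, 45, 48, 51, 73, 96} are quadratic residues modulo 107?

(3/107) = +1 → QR.
(44/107) = +1 → QR.
(45/107) = -1 → non-residue.
(48/107) = +1 → QR.
(51/107) = -1 → non-residue.
(73/107) = -1 → non-residue.
(96/107) = -1 → non-residue.
Total quadratic residues among the 7: 3.

3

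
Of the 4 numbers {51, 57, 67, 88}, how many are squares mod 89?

(51/89) = -1 → non-residue.
(57/89) = +1 → QR.
(67/89) = +1 → QR.
(88/89) = +1 → QR.
Total quadratic residues among the 4: 3.

3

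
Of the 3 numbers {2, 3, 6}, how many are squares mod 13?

1

(2/13) = -1 → non-residue.
(3/13) = +1 → QR.
(6/13) = -1 → non-residue.
Total quadratic residues among the 3: 1.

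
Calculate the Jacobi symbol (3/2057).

-1

Reciprocity: 3 ≡ 3 and 2057 ≡ 1 (mod 4), so (3/2057) = +(2057/3).
Reduce top mod 3: now compute (2/3).
Pull out 2: since 3 ≡ 3 (mod 8), (2/3) = -1.
Reached (1/3) = 1. Collecting the sign flips along the way, the symbol is -1.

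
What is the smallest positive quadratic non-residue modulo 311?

11

(2/311) = +1, so 2 is a residue.
(3/311) = +1, so 3 is a residue.
(4/311) = +1, so 4 is a residue.
(5/311) = +1, so 5 is a residue.
(6/311) = +1, so 6 is a residue.
(7/311) = +1, so 7 is a residue.
(8/311) = +1, so 8 is a residue.
(9/311) = +1, so 9 is a residue.
(10/311) = +1, so 10 is a residue.
(11/311) = −1, so 11 is the smallest positive non-residue mod 311.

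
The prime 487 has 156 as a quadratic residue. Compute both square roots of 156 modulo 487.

97, 390

Since 487 ≡ 3 (mod 4), a square root of 156 is 156^((487+1)/4) = 156^122 mod 487.
Repeated squaring: 156^2≡473, 156^4≡196, 156^8≡430, 156^16≡327, 156^32≡276, 156^64≡204 (mod 487).
156^122 = 156^(64+32+16+8+2) ≡ 97 (mod 487).
Check: 97² = 9409 ≡ 156 (mod 487). The two roots are 97 and 390.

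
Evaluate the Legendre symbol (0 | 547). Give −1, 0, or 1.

Top reduces to 0: gcd > 1, so the symbol is 0.

0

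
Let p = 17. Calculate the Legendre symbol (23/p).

Euler's criterion: (23/17) ≡ 6^8 (mod 17).
6^2 ≡ 2 (mod 17)
6^4 ≡ 4 (mod 17)
6^8 ≡ 16 (mod 17)
6^8 = 6^(8) ≡ 16 (mod 17).
Result is 16 ≡ −1, so (23/17) = −1.

-1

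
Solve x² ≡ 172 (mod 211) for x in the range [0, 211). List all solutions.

Since 211 ≡ 3 (mod 4), a square root of 172 is 172^((211+1)/4) = 172^53 mod 211.
Repeated squaring: 172^2≡44, 172^4≡37, 172^8≡103, 172^16≡59, 172^32≡105 (mod 211).
172^53 = 172^(32+16+4+1) ≡ 52 (mod 211).
Check: 52² = 2704 ≡ 172 (mod 211). The two roots are 52 and 159.

52, 159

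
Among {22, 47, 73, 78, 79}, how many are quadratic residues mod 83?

(22/83) = -1 → non-residue.
(47/83) = -1 → non-residue.
(73/83) = -1 → non-residue.
(78/83) = +1 → QR.
(79/83) = -1 → non-residue.
Total quadratic residues among the 5: 1.

1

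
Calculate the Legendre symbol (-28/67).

1

First reduce: -28 ≡ 39 (mod 67).
Reciprocity: 39 ≡ 3 and 67 ≡ 3 (mod 4), so (39/67) = −(67/39).
Reduce top mod 39: now compute (28/39).
Pull out 2^2: since 39 ≡ 7 (mod 8), (2/39) = +1, so (2/39)^2 = +1.
Reciprocity: 7 ≡ 3 and 39 ≡ 3 (mod 4), so (7/39) = −(39/7).
Reduce top mod 7: now compute (4/7).
Pull out 2^2: since 7 ≡ 7 (mod 8), (2/7) = +1, so (2/7)^2 = +1.
Reached (1/7) = 1. Collecting the sign flips along the way, the symbol is +1.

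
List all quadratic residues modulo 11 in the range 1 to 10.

Square k = 1,…,5 (k and 11−k give the same square):
1²=1, 2²=4, 3²=9, 4²≡5, 5²≡3 (mod 11).
So the quadratic residues mod 11 are {1, 3, 4, 5, 9}.

1 3 4 5 9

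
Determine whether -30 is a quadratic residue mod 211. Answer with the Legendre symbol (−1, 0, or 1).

-1

First reduce: -30 ≡ 181 (mod 211).
Reciprocity: 181 ≡ 1 and 211 ≡ 3 (mod 4), so (181/211) = +(211/181).
Reduce top mod 181: now compute (30/181).
Pull out 2: since 181 ≡ 5 (mod 8), (2/181) = -1.
Reciprocity: 15 ≡ 3 and 181 ≡ 1 (mod 4), so (15/181) = +(181/15).
Reduce top mod 15: now compute (1/15).
Reached (1/15) = 1. Collecting the sign flips along the way, the symbol is -1.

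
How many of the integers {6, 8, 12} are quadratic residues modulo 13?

(6/13) = -1 → non-residue.
(8/13) = -1 → non-residue.
(12/13) = +1 → QR.
Total quadratic residues among the 3: 1.

1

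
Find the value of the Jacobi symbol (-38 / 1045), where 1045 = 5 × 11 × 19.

First reduce: -38 ≡ 1007 (mod 1045).
Reciprocity: 1007 ≡ 3 and 1045 ≡ 1 (mod 4), so (1007/1045) = +(1045/1007).
Reduce top mod 1007: now compute (38/1007).
Pull out 2: since 1007 ≡ 7 (mod 8), (2/1007) = +1.
Reciprocity: 19 ≡ 3 and 1007 ≡ 3 (mod 4), so (19/1007) = −(1007/19).
Reduce top mod 19: now compute (0/19).
Top reduces to 0: gcd > 1, so the symbol is 0.

0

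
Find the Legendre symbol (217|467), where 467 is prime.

Euler's criterion: (217/467) ≡ 217^233 (mod 467).
217^2 ≡ 389 (mod 467)
217^4 ≡ 13 (mod 467)
217^8 ≡ 169 (mod 467)
217^16 ≡ 74 (mod 467)
217^32 ≡ 339 (mod 467)
217^64 ≡ 39 (mod 467)
217^128 ≡ 120 (mod 467)
217^233 = 217^(128+64+32+8+1) ≡ 466 (mod 467).
Result is 466 ≡ −1, so (217/467) = −1.

-1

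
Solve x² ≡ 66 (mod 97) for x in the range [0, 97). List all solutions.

39, 58

97 ≡ 1 (mod 4), so we find a root by search.
Trying successive values, 39² = 1521 ≡ 66 (mod 97). The other root is 97 − 39 = 58.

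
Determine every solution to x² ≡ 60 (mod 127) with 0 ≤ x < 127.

21, 106

Since 127 ≡ 3 (mod 4), a square root of 60 is 60^((127+1)/4) = 60^32 mod 127.
Repeated squaring: 60^2≡44, 60^4≡31, 60^8≡72, 60^16≡104, 60^32≡21 (mod 127).
60^32 = 60^(32) ≡ 21 (mod 127).
Check: 21² = 441 ≡ 60 (mod 127). The two roots are 21 and 106.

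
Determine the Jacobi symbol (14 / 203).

0

Pull out 2: since 203 ≡ 3 (mod 8), (2/203) = -1.
Reciprocity: 7 ≡ 3 and 203 ≡ 3 (mod 4), so (7/203) = −(203/7).
Reduce top mod 7: now compute (0/7).
Top reduces to 0: gcd > 1, so the symbol is 0.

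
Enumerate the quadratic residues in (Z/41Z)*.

1,2,4,5,8,9,10,16,18,20,21,23,25,31,32,33,36,37,39,40

Square k = 1,…,20 (k and 41−k give the same square):
1²=1, 2²=4, 3²=9, 4²=16, 5²=25, 6²=36, 7²≡8, 8²≡23, 9²≡40, 10²≡18, 11²≡39, 12²≡21, 13²≡5, 14²≡32, 15²≡20, 16²≡10, 17²≡2, 18²≡37, 19²≡33, 20²≡31 (mod 41).
So the quadratic residues mod 41 are {1, 2, 4, 5, 8, 9, 10, 16, 18, 20, 21, 23, 25, 31, 32, 33, 36, 37, 39, 40}.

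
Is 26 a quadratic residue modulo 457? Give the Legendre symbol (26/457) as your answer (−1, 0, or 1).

Pull out 2: since 457 ≡ 1 (mod 8), (2/457) = +1.
Reciprocity: 13 ≡ 1 and 457 ≡ 1 (mod 4), so (13/457) = +(457/13).
Reduce top mod 13: now compute (2/13).
Pull out 2: since 13 ≡ 5 (mod 8), (2/13) = -1.
Reached (1/13) = 1. Collecting the sign flips along the way, the symbol is -1.

-1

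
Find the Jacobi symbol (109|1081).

Reciprocity: 109 ≡ 1 and 1081 ≡ 1 (mod 4), so (109/1081) = +(1081/109).
Reduce top mod 109: now compute (100/109).
Pull out 2^2: since 109 ≡ 5 (mod 8), (2/109) = -1, so (2/109)^2 = +1.
Reciprocity: 25 ≡ 1 and 109 ≡ 1 (mod 4), so (25/109) = +(109/25).
Reduce top mod 25: now compute (9/25).
Reciprocity: 9 ≡ 1 and 25 ≡ 1 (mod 4), so (9/25) = +(25/9).
Reduce top mod 9: now compute (7/9).
Reciprocity: 7 ≡ 3 and 9 ≡ 1 (mod 4), so (7/9) = +(9/7).
Reduce top mod 7: now compute (2/7).
Pull out 2: since 7 ≡ 7 (mod 8), (2/7) = +1.
Reached (1/7) = 1. Collecting the sign flips along the way, the symbol is +1.

1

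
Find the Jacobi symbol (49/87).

1

Reciprocity: 49 ≡ 1 and 87 ≡ 3 (mod 4), so (49/87) = +(87/49).
Reduce top mod 49: now compute (38/49).
Pull out 2: since 49 ≡ 1 (mod 8), (2/49) = +1.
Reciprocity: 19 ≡ 3 and 49 ≡ 1 (mod 4), so (19/49) = +(49/19).
Reduce top mod 19: now compute (11/19).
Reciprocity: 11 ≡ 3 and 19 ≡ 3 (mod 4), so (11/19) = −(19/11).
Reduce top mod 11: now compute (8/11).
Pull out 2^3: since 11 ≡ 3 (mod 8), (2/11) = -1, so (2/11)^3 = -1.
Reached (1/11) = 1. Collecting the sign flips along the way, the symbol is +1.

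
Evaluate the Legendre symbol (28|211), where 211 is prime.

-1

Pull out 2^2: since 211 ≡ 3 (mod 8), (2/211) = -1, so (2/211)^2 = +1.
Reciprocity: 7 ≡ 3 and 211 ≡ 3 (mod 4), so (7/211) = −(211/7).
Reduce top mod 7: now compute (1/7).
Reached (1/7) = 1. Collecting the sign flips along the way, the symbol is -1.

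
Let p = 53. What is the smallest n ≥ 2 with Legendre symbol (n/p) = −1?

2

(2/53) = −1, so 2 is the smallest positive non-residue mod 53.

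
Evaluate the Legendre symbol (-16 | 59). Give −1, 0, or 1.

-1

First reduce: -16 ≡ 43 (mod 59).
Reciprocity: 43 ≡ 3 and 59 ≡ 3 (mod 4), so (43/59) = −(59/43).
Reduce top mod 43: now compute (16/43).
Pull out 2^4: since 43 ≡ 3 (mod 8), (2/43) = -1, so (2/43)^4 = +1.
Reached (1/43) = 1. Collecting the sign flips along the way, the symbol is -1.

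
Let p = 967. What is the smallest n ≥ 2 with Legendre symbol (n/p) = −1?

(2/967) = +1, so 2 is a residue.
(3/967) = −1, so 3 is the smallest positive non-residue mod 967.

3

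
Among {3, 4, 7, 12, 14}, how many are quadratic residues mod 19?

2

(3/19) = -1 → non-residue.
(4/19) = +1 → QR.
(7/19) = +1 → QR.
(12/19) = -1 → non-residue.
(14/19) = -1 → non-residue.
Total quadratic residues among the 5: 2.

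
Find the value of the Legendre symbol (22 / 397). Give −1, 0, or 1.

Euler's criterion: (22/397) ≡ 22^198 (mod 397).
22^2 ≡ 87 (mod 397)
22^4 ≡ 26 (mod 397)
22^8 ≡ 279 (mod 397)
22^16 ≡ 29 (mod 397)
22^32 ≡ 47 (mod 397)
22^64 ≡ 224 (mod 397)
22^128 ≡ 154 (mod 397)
22^198 = 22^(128+64+4+2) ≡ 396 (mod 397).
Result is 396 ≡ −1, so (22/397) = −1.

-1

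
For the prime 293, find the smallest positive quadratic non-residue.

2

(2/293) = −1, so 2 is the smallest positive non-residue mod 293.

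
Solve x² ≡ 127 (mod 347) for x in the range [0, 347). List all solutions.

47, 300

Since 347 ≡ 3 (mod 4), a square root of 127 is 127^((347+1)/4) = 127^87 mod 347.
Repeated squaring: 127^2≡167, 127^4≡129, 127^8≡332, 127^16≡225, 127^32≡310, 127^64≡328 (mod 347).
127^87 = 127^(64+16+4+2+1) ≡ 300 (mod 347).
Check: 300² = 90000 ≡ 127 (mod 347). The two roots are 47 and 300.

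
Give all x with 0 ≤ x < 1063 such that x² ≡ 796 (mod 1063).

340, 723

Since 1063 ≡ 3 (mod 4), a square root of 796 is 796^((1063+1)/4) = 796^266 mod 1063.
Repeated squaring: 796^2≡68, 796^4≡372, 796^8≡194, 796^16≡431, 796^32≡799, 796^64≡601, 796^128≡844, 796^256≡126 (mod 1063).
796^266 = 796^(256+8+2) ≡ 723 (mod 1063).
Check: 723² = 522729 ≡ 796 (mod 1063). The two roots are 340 and 723.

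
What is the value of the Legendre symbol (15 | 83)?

-1

Reciprocity: 15 ≡ 3 and 83 ≡ 3 (mod 4), so (15/83) = −(83/15).
Reduce top mod 15: now compute (8/15).
Pull out 2^3: since 15 ≡ 7 (mod 8), (2/15) = +1, so (2/15)^3 = +1.
Reached (1/15) = 1. Collecting the sign flips along the way, the symbol is -1.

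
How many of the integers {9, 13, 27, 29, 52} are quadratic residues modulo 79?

3

(9/79) = +1 → QR.
(13/79) = +1 → QR.
(27/79) = -1 → non-residue.
(29/79) = -1 → non-residue.
(52/79) = +1 → QR.
Total quadratic residues among the 5: 3.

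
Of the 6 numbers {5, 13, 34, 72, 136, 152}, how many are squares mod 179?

(5/179) = +1 → QR.
(13/179) = +1 → QR.
(34/179) = -1 → non-residue.
(72/179) = -1 → non-residue.
(136/179) = -1 → non-residue.
(152/179) = -1 → non-residue.
Total quadratic residues among the 6: 2.

2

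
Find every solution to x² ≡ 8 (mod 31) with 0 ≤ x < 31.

15, 16

Since 31 ≡ 3 (mod 4), a square root of 8 is 8^((31+1)/4) = 8^8 mod 31.
Repeated squaring: 8^2≡2, 8^4≡4, 8^8≡16 (mod 31).
8^8 = 8^(8) ≡ 16 (mod 31).
Check: 16² = 256 ≡ 8 (mod 31). The two roots are 15 and 16.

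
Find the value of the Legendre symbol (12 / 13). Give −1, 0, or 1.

Euler's criterion: (12/13) ≡ 12^6 (mod 13).
12^2 ≡ 1 (mod 13)
12^4 ≡ 1 (mod 13)
12^6 = 12^(4+2) ≡ 1 (mod 13).
Result is 1, so (12/13) = 1.

1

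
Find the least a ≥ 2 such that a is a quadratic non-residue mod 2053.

(2/2053) = −1, so 2 is the smallest positive non-residue mod 2053.

2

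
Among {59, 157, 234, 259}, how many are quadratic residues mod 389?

2

(59/389) = +1 → QR.
(157/389) = +1 → QR.
(234/389) = -1 → non-residue.
(259/389) = -1 → non-residue.
Total quadratic residues among the 4: 2.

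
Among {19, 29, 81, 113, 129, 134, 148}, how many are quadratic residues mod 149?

(19/149) = +1 → QR.
(29/149) = +1 → QR.
(81/149) = +1 → QR.
(113/149) = +1 → QR.
(129/149) = +1 → QR.
(134/149) = -1 → non-residue.
(148/149) = +1 → QR.
Total quadratic residues among the 7: 6.

6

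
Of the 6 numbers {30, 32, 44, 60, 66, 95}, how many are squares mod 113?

(30/113) = +1 → QR.
(32/113) = +1 → QR.
(44/113) = +1 → QR.
(60/113) = +1 → QR.
(66/113) = -1 → non-residue.
(95/113) = +1 → QR.
Total quadratic residues among the 6: 5.

5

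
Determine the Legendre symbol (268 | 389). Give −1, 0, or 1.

Pull out 2^2: since 389 ≡ 5 (mod 8), (2/389) = -1, so (2/389)^2 = +1.
Reciprocity: 67 ≡ 3 and 389 ≡ 1 (mod 4), so (67/389) = +(389/67).
Reduce top mod 67: now compute (54/67).
Pull out 2: since 67 ≡ 3 (mod 8), (2/67) = -1.
Reciprocity: 27 ≡ 3 and 67 ≡ 3 (mod 4), so (27/67) = −(67/27).
Reduce top mod 27: now compute (13/27).
Reciprocity: 13 ≡ 1 and 27 ≡ 3 (mod 4), so (13/27) = +(27/13).
Reduce top mod 13: now compute (1/13).
Reached (1/13) = 1. Collecting the sign flips along the way, the symbol is +1.

1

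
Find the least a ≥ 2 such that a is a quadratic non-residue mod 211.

(2/211) = −1, so 2 is the smallest positive non-residue mod 211.

2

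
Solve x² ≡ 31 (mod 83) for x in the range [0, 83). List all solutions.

Since 83 ≡ 3 (mod 4), a square root of 31 is 31^((83+1)/4) = 31^21 mod 83.
Repeated squaring: 31^2≡48, 31^4≡63, 31^8≡68, 31^16≡59 (mod 83).
31^21 = 31^(16+4+1) ≡ 23 (mod 83).
Check: 23² = 529 ≡ 31 (mod 83). The two roots are 23 and 60.

23, 60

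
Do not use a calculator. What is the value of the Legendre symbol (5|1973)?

Reciprocity: 5 ≡ 1 and 1973 ≡ 1 (mod 4), so (5/1973) = +(1973/5).
Reduce top mod 5: now compute (3/5).
Reciprocity: 3 ≡ 3 and 5 ≡ 1 (mod 4), so (3/5) = +(5/3).
Reduce top mod 3: now compute (2/3).
Pull out 2: since 3 ≡ 3 (mod 8), (2/3) = -1.
Reached (1/3) = 1. Collecting the sign flips along the way, the symbol is -1.

-1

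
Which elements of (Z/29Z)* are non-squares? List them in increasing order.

Square k = 1,…,14 (k and 29−k give the same square):
1²=1, 2²=4, 3²=9, 4²=16, 5²=25, 6²≡7, 7²≡20, 8²≡6, 9²≡23, 10²≡13, 11²≡5, 12²≡28, 13²≡24, 14²≡22 (mod 29).
The residues are {1, 4, 5, 6, 7, 9, 13, 16, 20, 22, 23, 24, 25, 28}; the non-residues are the remaining 14 nonzero classes.

2,3,8,10,11,12,14,15,17,18,19,21,26,27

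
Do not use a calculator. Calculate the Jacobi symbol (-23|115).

0

First reduce: -23 ≡ 92 (mod 115).
Pull out 2^2: since 115 ≡ 3 (mod 8), (2/115) = -1, so (2/115)^2 = +1.
Reciprocity: 23 ≡ 3 and 115 ≡ 3 (mod 4), so (23/115) = −(115/23).
Reduce top mod 23: now compute (0/23).
Top reduces to 0: gcd > 1, so the symbol is 0.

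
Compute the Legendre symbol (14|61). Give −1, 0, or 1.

1

Pull out 2: since 61 ≡ 5 (mod 8), (2/61) = -1.
Reciprocity: 7 ≡ 3 and 61 ≡ 1 (mod 4), so (7/61) = +(61/7).
Reduce top mod 7: now compute (5/7).
Reciprocity: 5 ≡ 1 and 7 ≡ 3 (mod 4), so (5/7) = +(7/5).
Reduce top mod 5: now compute (2/5).
Pull out 2: since 5 ≡ 5 (mod 8), (2/5) = -1.
Reached (1/5) = 1. Collecting the sign flips along the way, the symbol is +1.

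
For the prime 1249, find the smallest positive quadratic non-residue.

7

(2/1249) = +1, so 2 is a residue.
(3/1249) = +1, so 3 is a residue.
(4/1249) = +1, so 4 is a residue.
(5/1249) = +1, so 5 is a residue.
(6/1249) = +1, so 6 is a residue.
(7/1249) = −1, so 7 is the smallest positive non-residue mod 1249.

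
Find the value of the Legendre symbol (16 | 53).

1

Pull out 2^4: since 53 ≡ 5 (mod 8), (2/53) = -1, so (2/53)^4 = +1.
Reached (1/53) = 1. Collecting the sign flips along the way, the symbol is +1.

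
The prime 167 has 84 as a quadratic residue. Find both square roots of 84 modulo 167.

77, 90

Since 167 ≡ 3 (mod 4), a square root of 84 is 84^((167+1)/4) = 84^42 mod 167.
Repeated squaring: 84^2≡42, 84^4≡94, 84^8≡152, 84^16≡58, 84^32≡24 (mod 167).
84^42 = 84^(32+8+2) ≡ 77 (mod 167).
Check: 77² = 5929 ≡ 84 (mod 167). The two roots are 77 and 90.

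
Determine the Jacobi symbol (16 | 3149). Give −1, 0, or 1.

1

Pull out 2^4: since 3149 ≡ 5 (mod 8), (2/3149) = -1, so (2/3149)^4 = +1.
Reached (1/3149) = 1. Collecting the sign flips along the way, the symbol is +1.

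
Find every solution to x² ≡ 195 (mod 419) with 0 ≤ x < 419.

200, 219

Since 419 ≡ 3 (mod 4), a square root of 195 is 195^((419+1)/4) = 195^105 mod 419.
Repeated squaring: 195^2≡315, 195^4≡341, 195^8≡218, 195^16≡177, 195^32≡323, 195^64≡417 (mod 419).
195^105 = 195^(64+32+8+1) ≡ 219 (mod 419).
Check: 219² = 47961 ≡ 195 (mod 419). The two roots are 200 and 219.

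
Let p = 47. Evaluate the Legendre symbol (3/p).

Euler's criterion: (3/47) ≡ 3^23 (mod 47).
3^2 ≡ 9 (mod 47)
3^4 ≡ 34 (mod 47)
3^8 ≡ 28 (mod 47)
3^16 ≡ 32 (mod 47)
3^23 = 3^(16+4+2+1) ≡ 1 (mod 47).
Result is 1, so (3/47) = 1.

1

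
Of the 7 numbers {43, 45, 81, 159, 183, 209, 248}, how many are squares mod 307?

4

(43/307) = -1 → non-residue.
(45/307) = -1 → non-residue.
(81/307) = +1 → QR.
(159/307) = -1 → non-residue.
(183/307) = +1 → QR.
(209/307) = +1 → QR.
(248/307) = +1 → QR.
Total quadratic residues among the 7: 4.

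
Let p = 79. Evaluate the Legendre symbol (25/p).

1

Reciprocity: 25 ≡ 1 and 79 ≡ 3 (mod 4), so (25/79) = +(79/25).
Reduce top mod 25: now compute (4/25).
Pull out 2^2: since 25 ≡ 1 (mod 8), (2/25) = +1, so (2/25)^2 = +1.
Reached (1/25) = 1. Collecting the sign flips along the way, the symbol is +1.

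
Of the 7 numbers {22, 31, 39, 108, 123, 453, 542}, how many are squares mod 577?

(22/577) = +1 → QR.
(31/577) = +1 → QR.
(39/577) = -1 → non-residue.
(108/577) = +1 → QR.
(123/577) = -1 → non-residue.
(453/577) = +1 → QR.
(542/577) = +1 → QR.
Total quadratic residues among the 7: 5.

5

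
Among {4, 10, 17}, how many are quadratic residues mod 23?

(4/23) = +1 → QR.
(10/23) = -1 → non-residue.
(17/23) = -1 → non-residue.
Total quadratic residues among the 3: 1.

1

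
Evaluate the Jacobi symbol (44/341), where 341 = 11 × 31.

0

Pull out 2^2: since 341 ≡ 5 (mod 8), (2/341) = -1, so (2/341)^2 = +1.
Reciprocity: 11 ≡ 3 and 341 ≡ 1 (mod 4), so (11/341) = +(341/11).
Reduce top mod 11: now compute (0/11).
Top reduces to 0: gcd > 1, so the symbol is 0.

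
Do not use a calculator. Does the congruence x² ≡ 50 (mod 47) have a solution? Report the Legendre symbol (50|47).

Euler's criterion: (50/47) ≡ 3^23 (mod 47).
3^2 ≡ 9 (mod 47)
3^4 ≡ 34 (mod 47)
3^8 ≡ 28 (mod 47)
3^16 ≡ 32 (mod 47)
3^23 = 3^(16+4+2+1) ≡ 1 (mod 47).
Result is 1, so (50/47) = 1.

1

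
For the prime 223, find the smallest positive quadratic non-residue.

3

(2/223) = +1, so 2 is a residue.
(3/223) = −1, so 3 is the smallest positive non-residue mod 223.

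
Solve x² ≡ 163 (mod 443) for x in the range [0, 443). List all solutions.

137, 306

Since 443 ≡ 3 (mod 4), a square root of 163 is 163^((443+1)/4) = 163^111 mod 443.
Repeated squaring: 163^2≡432, 163^4≡121, 163^8≡22, 163^16≡41, 163^32≡352, 163^64≡307 (mod 443).
163^111 = 163^(64+32+8+4+2+1) ≡ 137 (mod 443).
Check: 137² = 18769 ≡ 163 (mod 443). The two roots are 137 and 306.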